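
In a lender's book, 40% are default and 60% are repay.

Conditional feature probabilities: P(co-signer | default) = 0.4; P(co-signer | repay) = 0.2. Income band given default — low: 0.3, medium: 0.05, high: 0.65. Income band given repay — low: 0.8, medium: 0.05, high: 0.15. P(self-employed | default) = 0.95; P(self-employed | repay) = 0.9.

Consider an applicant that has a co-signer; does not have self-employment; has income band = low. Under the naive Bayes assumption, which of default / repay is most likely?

repay

default: 0.4 × 0.4 × 0.3 × (1−0.95) = 0.0024
repay: 0.6 × 0.2 × 0.8 × (1−0.9) = 0.0096
Highest score → repay.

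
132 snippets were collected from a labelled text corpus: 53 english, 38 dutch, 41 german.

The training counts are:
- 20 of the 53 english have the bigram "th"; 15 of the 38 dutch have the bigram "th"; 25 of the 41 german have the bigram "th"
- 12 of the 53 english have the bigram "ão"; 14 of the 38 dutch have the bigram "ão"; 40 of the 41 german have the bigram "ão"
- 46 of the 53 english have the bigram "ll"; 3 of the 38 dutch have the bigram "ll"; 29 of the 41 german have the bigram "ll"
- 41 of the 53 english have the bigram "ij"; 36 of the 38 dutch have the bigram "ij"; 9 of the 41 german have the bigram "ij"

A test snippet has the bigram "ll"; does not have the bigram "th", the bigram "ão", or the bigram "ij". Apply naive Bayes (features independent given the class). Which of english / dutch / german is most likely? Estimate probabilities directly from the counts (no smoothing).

english

english: (53/132) × (33/53) × (41/53) × (46/53) × (12/53) ≈ 0.0380045
dutch: (38/132) × (23/38) × (24/38) × (3/38) × (2/38) ≈ 0.000457263
german: (41/132) × (16/41) × (1/41) × (29/41) × (32/41) ≈ 0.00163208
Highest score → english.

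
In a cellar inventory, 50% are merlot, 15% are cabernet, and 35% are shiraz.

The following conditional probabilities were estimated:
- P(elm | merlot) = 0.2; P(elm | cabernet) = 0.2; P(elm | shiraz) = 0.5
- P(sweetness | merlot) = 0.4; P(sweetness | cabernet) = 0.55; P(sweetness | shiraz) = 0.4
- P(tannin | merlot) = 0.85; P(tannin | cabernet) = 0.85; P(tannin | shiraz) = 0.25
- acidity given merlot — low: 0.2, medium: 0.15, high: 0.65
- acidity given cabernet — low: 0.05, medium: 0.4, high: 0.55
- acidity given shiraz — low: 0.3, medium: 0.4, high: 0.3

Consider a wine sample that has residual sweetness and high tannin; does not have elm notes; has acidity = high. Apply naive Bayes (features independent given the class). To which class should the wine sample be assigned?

merlot

merlot: 0.5 × (1−0.2) × 0.4 × 0.85 × 0.65 = 0.0884
cabernet: 0.15 × (1−0.2) × 0.55 × 0.85 × 0.55 = 0.030855
shiraz: 0.35 × (1−0.5) × 0.4 × 0.25 × 0.3 = 0.00525
Highest score → merlot.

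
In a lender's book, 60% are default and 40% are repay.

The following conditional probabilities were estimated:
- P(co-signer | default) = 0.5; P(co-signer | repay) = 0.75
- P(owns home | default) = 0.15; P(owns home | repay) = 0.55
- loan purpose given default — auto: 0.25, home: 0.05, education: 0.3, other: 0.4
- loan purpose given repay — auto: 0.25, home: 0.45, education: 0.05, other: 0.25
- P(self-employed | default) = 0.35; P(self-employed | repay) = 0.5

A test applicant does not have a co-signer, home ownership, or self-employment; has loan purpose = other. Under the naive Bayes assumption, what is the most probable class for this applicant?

default

default: 0.6 × (1−0.5) × (1−0.15) × 0.4 × (1−0.35) = 0.0663
repay: 0.4 × (1−0.75) × (1−0.55) × 0.25 × (1−0.5) = 0.005625
Highest score → default.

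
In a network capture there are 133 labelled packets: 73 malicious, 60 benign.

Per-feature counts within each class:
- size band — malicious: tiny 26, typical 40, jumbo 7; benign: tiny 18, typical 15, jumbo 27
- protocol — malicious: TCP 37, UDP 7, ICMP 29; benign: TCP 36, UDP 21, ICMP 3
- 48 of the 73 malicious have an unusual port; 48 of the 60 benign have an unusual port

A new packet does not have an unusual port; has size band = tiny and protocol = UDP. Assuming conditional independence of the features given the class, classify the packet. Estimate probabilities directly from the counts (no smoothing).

malicious: (73/133) × (26/73) × (7/73) × (25/73) ≈ 0.00641969
benign: (60/133) × (18/60) × (21/60) × (12/60) ≈ 0.00947368
Highest score → benign.

benign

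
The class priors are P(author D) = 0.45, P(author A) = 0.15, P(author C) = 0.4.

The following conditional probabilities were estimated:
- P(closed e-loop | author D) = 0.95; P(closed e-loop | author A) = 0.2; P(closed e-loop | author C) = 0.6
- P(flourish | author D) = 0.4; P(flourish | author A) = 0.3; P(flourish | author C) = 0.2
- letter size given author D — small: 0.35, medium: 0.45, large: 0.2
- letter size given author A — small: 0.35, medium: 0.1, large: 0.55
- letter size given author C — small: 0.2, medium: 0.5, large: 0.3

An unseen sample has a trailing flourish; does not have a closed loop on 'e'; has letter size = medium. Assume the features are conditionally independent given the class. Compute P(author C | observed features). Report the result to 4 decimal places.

author D: 0.45 × (1−0.95) × 0.4 × 0.45 = 0.00405
author A: 0.15 × (1−0.2) × 0.3 × 0.1 = 0.0036
author C: 0.4 × (1−0.6) × 0.2 × 0.5 = 0.016
P(author C | x) = 0.016 / 0.02365 ≈ 0.6765

0.6765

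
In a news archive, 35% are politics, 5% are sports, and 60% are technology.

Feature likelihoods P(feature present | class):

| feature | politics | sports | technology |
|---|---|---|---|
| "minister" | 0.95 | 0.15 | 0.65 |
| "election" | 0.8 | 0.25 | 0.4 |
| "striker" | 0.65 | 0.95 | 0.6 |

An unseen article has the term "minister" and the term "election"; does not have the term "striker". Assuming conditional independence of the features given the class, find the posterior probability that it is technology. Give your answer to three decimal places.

politics: 0.35 × 0.95 × 0.8 × (1−0.65) = 0.0931
sports: 0.05 × 0.15 × 0.25 × (1−0.95) = 0.00009375
technology: 0.6 × 0.65 × 0.4 × (1−0.6) = 0.0624
P(technology | x) = 0.0624 / 0.15559375 ≈ 0.401

0.401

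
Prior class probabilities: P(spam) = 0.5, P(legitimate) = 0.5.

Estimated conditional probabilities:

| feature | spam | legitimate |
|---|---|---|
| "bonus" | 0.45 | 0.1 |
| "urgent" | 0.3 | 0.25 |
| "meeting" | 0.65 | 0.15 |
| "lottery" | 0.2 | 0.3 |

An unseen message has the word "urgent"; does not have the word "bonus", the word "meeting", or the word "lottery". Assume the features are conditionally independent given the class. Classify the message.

legitimate

spam: 0.5 × (1−0.45) × 0.3 × (1−0.65) × (1−0.2) = 0.0231
legitimate: 0.5 × (1−0.1) × 0.25 × (1−0.15) × (1−0.3) = 0.0669375
Highest score → legitimate.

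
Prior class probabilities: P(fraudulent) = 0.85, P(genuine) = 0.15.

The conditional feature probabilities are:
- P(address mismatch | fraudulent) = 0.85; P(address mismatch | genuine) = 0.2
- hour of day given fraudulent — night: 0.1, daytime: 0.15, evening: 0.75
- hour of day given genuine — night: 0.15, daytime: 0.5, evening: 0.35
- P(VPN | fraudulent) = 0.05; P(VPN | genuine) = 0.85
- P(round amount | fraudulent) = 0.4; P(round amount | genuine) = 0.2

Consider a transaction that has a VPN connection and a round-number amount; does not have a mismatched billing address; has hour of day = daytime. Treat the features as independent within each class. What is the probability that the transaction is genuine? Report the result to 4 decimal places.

0.9639

fraudulent: 0.85 × (1−0.85) × 0.15 × 0.05 × 0.4 = 0.0003825
genuine: 0.15 × (1−0.2) × 0.5 × 0.85 × 0.2 = 0.0102
P(genuine | x) = 0.0102 / 0.0105825 ≈ 0.9639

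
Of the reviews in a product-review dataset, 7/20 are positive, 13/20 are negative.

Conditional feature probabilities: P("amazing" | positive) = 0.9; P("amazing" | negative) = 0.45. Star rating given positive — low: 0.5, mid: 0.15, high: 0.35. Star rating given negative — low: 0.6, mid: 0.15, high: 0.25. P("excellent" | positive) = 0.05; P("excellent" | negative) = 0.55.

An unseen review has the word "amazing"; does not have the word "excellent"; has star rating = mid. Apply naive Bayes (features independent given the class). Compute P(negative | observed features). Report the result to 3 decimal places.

positive: 0.35 × 0.9 × 0.15 × (1−0.05) = 0.0448875
negative: 0.65 × 0.45 × 0.15 × (1−0.55) = 0.01974375
P(negative | x) = 0.01974375 / 0.06463125 ≈ 0.305

0.305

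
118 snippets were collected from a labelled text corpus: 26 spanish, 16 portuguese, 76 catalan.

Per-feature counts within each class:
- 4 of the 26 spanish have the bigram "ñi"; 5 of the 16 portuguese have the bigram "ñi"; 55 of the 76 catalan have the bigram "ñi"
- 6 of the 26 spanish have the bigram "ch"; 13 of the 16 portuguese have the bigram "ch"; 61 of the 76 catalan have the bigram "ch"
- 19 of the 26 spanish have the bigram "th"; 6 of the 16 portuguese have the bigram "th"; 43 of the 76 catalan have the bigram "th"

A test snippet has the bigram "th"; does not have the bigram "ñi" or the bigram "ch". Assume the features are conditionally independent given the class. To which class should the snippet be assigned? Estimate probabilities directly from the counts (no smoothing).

spanish

spanish: (26/118) × (22/26) × (20/26) × (19/26) ≈ 0.104804
portuguese: (16/118) × (11/16) × (3/16) × (6/16) ≈ 0.00655456
catalan: (76/118) × (21/76) × (15/76) × (43/76) ≈ 0.0198733
Highest score → spanish.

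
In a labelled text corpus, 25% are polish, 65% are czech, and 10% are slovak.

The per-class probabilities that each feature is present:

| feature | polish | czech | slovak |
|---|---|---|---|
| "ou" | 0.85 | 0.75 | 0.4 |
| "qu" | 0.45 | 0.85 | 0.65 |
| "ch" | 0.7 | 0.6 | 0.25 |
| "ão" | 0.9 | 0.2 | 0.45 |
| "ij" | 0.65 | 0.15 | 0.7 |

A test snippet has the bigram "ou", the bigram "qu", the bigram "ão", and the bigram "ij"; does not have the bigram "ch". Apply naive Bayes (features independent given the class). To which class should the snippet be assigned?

polish: 0.25 × 0.85 × 0.45 × (1−0.7) × 0.9 × 0.65 = 0.0167821875
czech: 0.65 × 0.75 × 0.85 × (1−0.6) × 0.2 × 0.15 = 0.0049725
slovak: 0.1 × 0.4 × 0.65 × (1−0.25) × 0.45 × 0.7 = 0.0061425
Highest score → polish.

polish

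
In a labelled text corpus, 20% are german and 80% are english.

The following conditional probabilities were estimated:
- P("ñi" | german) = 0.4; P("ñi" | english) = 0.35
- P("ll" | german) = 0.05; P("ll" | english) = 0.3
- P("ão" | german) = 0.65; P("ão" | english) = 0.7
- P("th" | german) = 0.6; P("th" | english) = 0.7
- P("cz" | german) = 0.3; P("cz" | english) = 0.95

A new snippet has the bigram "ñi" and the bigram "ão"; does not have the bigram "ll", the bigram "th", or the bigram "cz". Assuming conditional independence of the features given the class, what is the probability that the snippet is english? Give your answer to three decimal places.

german: 0.2 × 0.4 × (1−0.05) × 0.65 × (1−0.6) × (1−0.3) = 0.013832
english: 0.8 × 0.35 × (1−0.3) × 0.7 × (1−0.7) × (1−0.95) = 0.002058
P(english | x) = 0.002058 / 0.01589 ≈ 0.130

0.130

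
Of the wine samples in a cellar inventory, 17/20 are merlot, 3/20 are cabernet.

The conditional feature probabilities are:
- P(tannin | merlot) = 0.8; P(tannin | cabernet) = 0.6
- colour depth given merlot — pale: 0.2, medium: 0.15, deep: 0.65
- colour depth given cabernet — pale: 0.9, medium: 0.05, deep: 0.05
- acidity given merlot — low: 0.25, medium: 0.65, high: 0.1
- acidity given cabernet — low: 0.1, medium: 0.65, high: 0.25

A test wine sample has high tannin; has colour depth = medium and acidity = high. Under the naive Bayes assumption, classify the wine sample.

merlot: 0.85 × 0.8 × 0.15 × 0.1 = 0.0102
cabernet: 0.15 × 0.6 × 0.05 × 0.25 = 0.001125
Highest score → merlot.

merlot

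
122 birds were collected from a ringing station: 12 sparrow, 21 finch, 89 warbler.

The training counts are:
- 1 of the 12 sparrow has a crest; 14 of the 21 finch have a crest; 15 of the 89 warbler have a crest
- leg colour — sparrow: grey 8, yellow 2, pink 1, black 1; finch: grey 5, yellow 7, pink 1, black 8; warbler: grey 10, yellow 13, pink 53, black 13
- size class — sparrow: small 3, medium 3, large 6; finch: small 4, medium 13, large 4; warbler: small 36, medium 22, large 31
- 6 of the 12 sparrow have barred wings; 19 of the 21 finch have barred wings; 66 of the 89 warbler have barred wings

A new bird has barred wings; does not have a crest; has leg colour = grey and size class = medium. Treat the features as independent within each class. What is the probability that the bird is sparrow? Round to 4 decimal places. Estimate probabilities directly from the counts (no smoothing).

sparrow: (12/122) × (11/12) × (8/12) × (3/12) × (6/12) ≈ 0.00751366
finch: (21/122) × (7/21) × (5/21) × (13/21) × (19/21) ≈ 0.00765151
warbler: (89/122) × (74/89) × (10/89) × (22/89) × (66/89) ≈ 0.0124931
P(sparrow | x) = 0.00751366 / 0.02765827 ≈ 0.2717

0.2717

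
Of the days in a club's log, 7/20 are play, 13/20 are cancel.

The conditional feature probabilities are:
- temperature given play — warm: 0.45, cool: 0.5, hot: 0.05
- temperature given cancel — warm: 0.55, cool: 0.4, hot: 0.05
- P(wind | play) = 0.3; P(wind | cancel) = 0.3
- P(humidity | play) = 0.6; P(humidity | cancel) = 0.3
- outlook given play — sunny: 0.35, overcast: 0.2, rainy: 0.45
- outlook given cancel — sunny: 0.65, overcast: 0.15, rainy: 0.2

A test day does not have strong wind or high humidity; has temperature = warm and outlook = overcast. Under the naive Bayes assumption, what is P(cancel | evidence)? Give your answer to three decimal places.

0.749

play: 0.35 × 0.45 × (1−0.3) × (1−0.6) × 0.2 = 0.00882
cancel: 0.65 × 0.55 × (1−0.3) × (1−0.3) × 0.15 = 0.02627625
P(cancel | x) = 0.02627625 / 0.03509625 ≈ 0.749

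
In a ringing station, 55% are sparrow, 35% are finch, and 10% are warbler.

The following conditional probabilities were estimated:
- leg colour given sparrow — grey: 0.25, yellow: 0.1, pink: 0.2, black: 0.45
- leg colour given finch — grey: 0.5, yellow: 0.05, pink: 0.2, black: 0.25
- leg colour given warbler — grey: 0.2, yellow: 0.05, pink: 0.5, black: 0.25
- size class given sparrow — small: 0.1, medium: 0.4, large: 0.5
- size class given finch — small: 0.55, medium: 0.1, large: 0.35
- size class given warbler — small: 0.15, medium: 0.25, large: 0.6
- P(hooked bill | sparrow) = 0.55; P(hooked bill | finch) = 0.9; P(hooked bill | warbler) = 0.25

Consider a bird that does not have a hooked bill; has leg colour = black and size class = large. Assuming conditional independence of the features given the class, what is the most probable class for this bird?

sparrow

sparrow: 0.55 × 0.45 × 0.5 × (1−0.55) = 0.0556875
finch: 0.35 × 0.25 × 0.35 × (1−0.9) = 0.0030625
warbler: 0.1 × 0.25 × 0.6 × (1−0.25) = 0.01125
Highest score → sparrow.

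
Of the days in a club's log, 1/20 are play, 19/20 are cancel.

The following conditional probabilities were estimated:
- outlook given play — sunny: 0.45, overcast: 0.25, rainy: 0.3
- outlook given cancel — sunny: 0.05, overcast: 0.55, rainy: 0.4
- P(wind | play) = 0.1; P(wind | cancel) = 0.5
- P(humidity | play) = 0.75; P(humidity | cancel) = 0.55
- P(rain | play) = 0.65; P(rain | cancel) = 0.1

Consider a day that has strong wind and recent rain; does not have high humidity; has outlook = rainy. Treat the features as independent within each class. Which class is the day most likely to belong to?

cancel

play: 0.05 × 0.3 × 0.1 × (1−0.75) × 0.65 = 0.00024375
cancel: 0.95 × 0.4 × 0.5 × (1−0.55) × 0.1 = 0.00855
Highest score → cancel.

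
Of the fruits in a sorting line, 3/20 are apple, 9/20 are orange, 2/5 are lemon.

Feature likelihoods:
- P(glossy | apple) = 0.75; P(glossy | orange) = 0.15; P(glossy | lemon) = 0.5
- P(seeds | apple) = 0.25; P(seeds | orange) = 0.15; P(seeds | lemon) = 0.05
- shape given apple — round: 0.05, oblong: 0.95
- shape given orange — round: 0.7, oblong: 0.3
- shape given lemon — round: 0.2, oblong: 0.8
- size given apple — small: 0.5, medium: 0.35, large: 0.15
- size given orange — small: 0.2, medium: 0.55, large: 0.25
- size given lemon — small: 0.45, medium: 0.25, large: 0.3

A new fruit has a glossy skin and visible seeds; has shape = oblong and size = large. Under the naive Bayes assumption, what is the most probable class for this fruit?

apple

apple: 0.15 × 0.75 × 0.25 × 0.95 × 0.15 = 0.0040078125
orange: 0.45 × 0.15 × 0.15 × 0.3 × 0.25 = 0.000759375
lemon: 0.4 × 0.5 × 0.05 × 0.8 × 0.3 = 0.0024
Highest score → apple.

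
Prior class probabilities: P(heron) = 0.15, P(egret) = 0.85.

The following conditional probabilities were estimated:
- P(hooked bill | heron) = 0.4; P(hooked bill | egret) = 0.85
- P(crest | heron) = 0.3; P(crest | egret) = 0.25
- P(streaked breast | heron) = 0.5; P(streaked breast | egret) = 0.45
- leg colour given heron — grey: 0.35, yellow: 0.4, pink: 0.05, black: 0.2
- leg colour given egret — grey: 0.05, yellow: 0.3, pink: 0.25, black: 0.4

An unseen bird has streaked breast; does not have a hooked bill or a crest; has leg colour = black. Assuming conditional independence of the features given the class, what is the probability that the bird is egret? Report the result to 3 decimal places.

heron: 0.15 × (1−0.4) × (1−0.3) × 0.5 × 0.2 = 0.0063
egret: 0.85 × (1−0.85) × (1−0.25) × 0.45 × 0.4 = 0.0172125
P(egret | x) = 0.0172125 / 0.0235125 ≈ 0.732

0.732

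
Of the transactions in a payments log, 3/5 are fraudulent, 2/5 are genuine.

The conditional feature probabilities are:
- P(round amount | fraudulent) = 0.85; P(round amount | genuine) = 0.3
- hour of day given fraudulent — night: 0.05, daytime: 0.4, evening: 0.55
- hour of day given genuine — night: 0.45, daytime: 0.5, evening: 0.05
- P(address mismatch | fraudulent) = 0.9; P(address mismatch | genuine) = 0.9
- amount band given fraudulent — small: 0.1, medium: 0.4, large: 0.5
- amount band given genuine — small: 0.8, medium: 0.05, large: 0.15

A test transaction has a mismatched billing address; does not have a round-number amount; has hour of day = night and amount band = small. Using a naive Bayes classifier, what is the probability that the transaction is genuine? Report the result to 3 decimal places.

fraudulent: 0.6 × (1−0.85) × 0.05 × 0.9 × 0.1 = 0.000405
genuine: 0.4 × (1−0.3) × 0.45 × 0.9 × 0.8 = 0.09072
P(genuine | x) = 0.09072 / 0.091125 ≈ 0.996

0.996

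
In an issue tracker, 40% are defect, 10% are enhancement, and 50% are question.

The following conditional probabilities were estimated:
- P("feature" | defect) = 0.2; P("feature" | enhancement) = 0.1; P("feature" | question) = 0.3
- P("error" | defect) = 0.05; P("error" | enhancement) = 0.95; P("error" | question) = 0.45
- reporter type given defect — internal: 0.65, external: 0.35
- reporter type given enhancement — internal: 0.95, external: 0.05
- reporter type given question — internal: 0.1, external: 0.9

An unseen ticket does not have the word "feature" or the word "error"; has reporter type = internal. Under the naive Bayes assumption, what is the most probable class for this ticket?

defect: 0.4 × (1−0.2) × (1−0.05) × 0.65 = 0.1976
enhancement: 0.1 × (1−0.1) × (1−0.95) × 0.95 = 0.004275
question: 0.5 × (1−0.3) × (1−0.45) × 0.1 = 0.01925
Highest score → defect.

defect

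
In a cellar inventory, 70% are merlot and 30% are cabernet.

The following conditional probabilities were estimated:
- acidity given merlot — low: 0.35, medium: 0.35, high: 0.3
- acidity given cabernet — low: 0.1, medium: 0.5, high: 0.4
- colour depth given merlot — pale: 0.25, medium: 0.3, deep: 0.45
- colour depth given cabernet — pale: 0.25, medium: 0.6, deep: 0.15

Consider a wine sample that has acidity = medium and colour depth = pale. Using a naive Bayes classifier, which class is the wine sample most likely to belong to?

merlot

merlot: 0.7 × 0.35 × 0.25 = 0.06125
cabernet: 0.3 × 0.5 × 0.25 = 0.0375
Highest score → merlot.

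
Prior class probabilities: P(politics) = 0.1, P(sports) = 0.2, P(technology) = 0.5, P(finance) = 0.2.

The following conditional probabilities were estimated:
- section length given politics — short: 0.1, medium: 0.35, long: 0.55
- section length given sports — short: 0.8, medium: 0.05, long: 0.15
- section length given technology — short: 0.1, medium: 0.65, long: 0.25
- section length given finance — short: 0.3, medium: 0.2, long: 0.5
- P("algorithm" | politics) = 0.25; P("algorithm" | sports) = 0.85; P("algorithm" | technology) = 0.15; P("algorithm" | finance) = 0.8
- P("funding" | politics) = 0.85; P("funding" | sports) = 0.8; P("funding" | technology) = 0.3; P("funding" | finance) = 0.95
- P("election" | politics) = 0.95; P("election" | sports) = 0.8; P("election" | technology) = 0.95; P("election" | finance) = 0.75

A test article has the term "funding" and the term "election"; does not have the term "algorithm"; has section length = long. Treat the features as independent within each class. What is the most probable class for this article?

politics: 0.1 × 0.55 × (1−0.25) × 0.85 × 0.95 = 0.033309375
sports: 0.2 × 0.15 × (1−0.85) × 0.8 × 0.8 = 0.00288
technology: 0.5 × 0.25 × (1−0.15) × 0.3 × 0.95 = 0.03028125
finance: 0.2 × 0.5 × (1−0.8) × 0.95 × 0.75 = 0.01425
Highest score → politics.

politics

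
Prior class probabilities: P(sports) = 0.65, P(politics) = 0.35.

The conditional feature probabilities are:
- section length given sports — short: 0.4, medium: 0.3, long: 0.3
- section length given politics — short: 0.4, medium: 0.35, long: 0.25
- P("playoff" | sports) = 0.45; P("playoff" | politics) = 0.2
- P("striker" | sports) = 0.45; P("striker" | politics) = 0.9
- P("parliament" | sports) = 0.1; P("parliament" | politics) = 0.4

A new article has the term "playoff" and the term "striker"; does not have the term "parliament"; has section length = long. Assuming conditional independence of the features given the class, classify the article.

sports: 0.65 × 0.3 × 0.45 × 0.45 × (1−0.1) = 0.03553875
politics: 0.35 × 0.25 × 0.2 × 0.9 × (1−0.4) = 0.00945
Highest score → sports.

sports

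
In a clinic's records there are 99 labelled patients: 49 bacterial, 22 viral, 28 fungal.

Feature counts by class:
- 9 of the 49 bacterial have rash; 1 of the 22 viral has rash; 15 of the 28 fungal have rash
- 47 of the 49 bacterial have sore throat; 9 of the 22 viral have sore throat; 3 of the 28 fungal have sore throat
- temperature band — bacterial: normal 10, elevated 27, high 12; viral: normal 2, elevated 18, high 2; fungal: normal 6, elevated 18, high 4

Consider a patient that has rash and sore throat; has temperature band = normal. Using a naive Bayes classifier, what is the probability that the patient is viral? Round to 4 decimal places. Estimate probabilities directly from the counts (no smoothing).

0.0174

bacterial: (49/99) × (9/49) × (47/49) × (10/49) ≈ 0.0177956
viral: (22/99) × (1/22) × (9/22) × (2/22) ≈ 0.000375657
fungal: (28/99) × (15/28) × (3/28) × (6/28) ≈ 0.00347866
P(viral | x) = 0.000375657 / 0.021649917 ≈ 0.0174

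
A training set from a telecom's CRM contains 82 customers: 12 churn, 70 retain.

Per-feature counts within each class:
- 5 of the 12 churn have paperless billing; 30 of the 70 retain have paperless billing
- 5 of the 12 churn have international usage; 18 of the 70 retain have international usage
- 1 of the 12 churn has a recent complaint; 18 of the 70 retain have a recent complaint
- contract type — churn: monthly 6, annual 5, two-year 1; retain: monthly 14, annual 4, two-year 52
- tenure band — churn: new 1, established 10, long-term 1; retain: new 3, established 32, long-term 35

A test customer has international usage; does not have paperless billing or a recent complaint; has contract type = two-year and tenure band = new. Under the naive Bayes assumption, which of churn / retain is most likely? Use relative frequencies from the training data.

retain

churn: (12/82) × (7/12) × (5/12) × (11/12) × (1/12) × (1/12) ≈ 0.000226424
retain: (70/82) × (40/70) × (18/70) × (52/70) × (52/70) × (3/70) ≈ 0.00296657
Highest score → retain.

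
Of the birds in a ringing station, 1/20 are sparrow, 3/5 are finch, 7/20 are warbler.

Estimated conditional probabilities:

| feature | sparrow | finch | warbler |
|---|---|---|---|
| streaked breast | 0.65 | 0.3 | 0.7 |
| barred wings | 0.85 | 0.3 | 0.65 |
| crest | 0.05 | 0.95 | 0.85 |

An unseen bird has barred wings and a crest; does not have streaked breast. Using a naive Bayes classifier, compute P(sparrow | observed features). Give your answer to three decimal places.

sparrow: 0.05 × (1−0.65) × 0.85 × 0.05 = 0.00074375
finch: 0.6 × (1−0.3) × 0.3 × 0.95 = 0.1197
warbler: 0.35 × (1−0.7) × 0.65 × 0.85 = 0.0580125
P(sparrow | x) = 0.00074375 / 0.17845625 ≈ 0.004

0.004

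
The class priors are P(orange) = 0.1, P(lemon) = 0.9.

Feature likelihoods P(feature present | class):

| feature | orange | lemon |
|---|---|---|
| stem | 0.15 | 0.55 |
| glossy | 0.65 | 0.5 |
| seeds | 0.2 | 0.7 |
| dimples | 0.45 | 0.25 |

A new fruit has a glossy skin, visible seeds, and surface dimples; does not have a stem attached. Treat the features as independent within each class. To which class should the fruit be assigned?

lemon

orange: 0.1 × (1−0.15) × 0.65 × 0.2 × 0.45 = 0.0049725
lemon: 0.9 × (1−0.55) × 0.5 × 0.7 × 0.25 = 0.0354375
Highest score → lemon.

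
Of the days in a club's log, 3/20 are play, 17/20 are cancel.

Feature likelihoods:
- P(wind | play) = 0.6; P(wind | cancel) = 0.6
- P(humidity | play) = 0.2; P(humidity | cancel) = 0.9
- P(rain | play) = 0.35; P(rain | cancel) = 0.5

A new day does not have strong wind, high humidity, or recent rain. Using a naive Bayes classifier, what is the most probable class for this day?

play

play: 0.15 × (1−0.6) × (1−0.2) × (1−0.35) = 0.0312
cancel: 0.85 × (1−0.6) × (1−0.9) × (1−0.5) = 0.017
Highest score → play.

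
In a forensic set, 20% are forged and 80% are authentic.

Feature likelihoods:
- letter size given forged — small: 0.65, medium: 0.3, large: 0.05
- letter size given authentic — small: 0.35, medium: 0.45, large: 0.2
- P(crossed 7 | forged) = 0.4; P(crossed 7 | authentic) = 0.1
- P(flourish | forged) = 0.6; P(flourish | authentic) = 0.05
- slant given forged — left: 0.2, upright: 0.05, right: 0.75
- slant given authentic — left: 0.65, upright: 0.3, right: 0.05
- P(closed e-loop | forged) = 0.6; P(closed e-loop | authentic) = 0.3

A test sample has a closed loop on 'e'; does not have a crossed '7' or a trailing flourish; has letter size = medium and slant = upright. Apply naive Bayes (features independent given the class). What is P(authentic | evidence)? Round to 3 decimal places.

0.985

forged: 0.2 × 0.3 × (1−0.4) × (1−0.6) × 0.05 × 0.6 = 0.000432
authentic: 0.8 × 0.45 × (1−0.1) × (1−0.05) × 0.3 × 0.3 = 0.027702
P(authentic | x) = 0.027702 / 0.028134 ≈ 0.985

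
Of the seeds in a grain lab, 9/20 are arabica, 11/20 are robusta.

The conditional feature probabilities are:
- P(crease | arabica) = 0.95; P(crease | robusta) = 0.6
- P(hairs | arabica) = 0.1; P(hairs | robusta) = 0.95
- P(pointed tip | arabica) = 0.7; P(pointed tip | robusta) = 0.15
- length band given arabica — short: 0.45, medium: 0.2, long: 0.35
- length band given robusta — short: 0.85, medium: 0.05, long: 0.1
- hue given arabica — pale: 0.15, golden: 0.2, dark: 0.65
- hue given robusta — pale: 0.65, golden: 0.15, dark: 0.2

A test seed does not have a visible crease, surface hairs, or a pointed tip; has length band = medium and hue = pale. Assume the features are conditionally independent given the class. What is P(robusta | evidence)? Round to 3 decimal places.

0.625

arabica: 0.45 × (1−0.95) × (1−0.1) × (1−0.7) × 0.2 × 0.15 = 0.00018225
robusta: 0.55 × (1−0.6) × (1−0.95) × (1−0.15) × 0.05 × 0.65 = 0.000303875
P(robusta | x) = 0.000303875 / 0.000486125 ≈ 0.625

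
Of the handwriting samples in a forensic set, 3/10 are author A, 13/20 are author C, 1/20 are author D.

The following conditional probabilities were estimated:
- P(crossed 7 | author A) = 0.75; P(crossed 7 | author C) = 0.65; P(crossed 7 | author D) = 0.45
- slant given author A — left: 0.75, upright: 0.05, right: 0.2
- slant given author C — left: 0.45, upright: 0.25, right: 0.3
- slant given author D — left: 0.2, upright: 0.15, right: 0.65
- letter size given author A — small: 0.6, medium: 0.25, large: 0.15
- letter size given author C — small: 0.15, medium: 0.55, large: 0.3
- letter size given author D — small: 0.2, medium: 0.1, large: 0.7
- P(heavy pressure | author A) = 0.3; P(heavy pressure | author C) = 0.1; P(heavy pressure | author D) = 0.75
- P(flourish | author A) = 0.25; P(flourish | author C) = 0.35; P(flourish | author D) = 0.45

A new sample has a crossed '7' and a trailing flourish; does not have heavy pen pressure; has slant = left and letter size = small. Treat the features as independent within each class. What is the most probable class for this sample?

author A

author A: 0.3 × 0.75 × 0.75 × 0.6 × (1−0.3) × 0.25 = 0.01771875
author C: 0.65 × 0.65 × 0.45 × 0.15 × (1−0.1) × 0.35 = 0.00898340625
author D: 0.05 × 0.45 × 0.2 × 0.2 × (1−0.75) × 0.45 = 0.00010125
Highest score → author A.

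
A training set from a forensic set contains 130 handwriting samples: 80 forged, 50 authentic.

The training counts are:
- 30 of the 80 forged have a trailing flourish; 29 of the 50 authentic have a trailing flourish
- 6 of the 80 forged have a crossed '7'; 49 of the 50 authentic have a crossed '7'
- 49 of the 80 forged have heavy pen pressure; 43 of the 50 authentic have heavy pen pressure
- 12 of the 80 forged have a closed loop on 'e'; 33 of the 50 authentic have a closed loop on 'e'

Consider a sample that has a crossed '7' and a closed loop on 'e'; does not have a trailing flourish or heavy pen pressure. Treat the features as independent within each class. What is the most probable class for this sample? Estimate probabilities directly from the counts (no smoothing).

forged: (80/130) × (50/80) × (6/80) × (31/80) × (12/80) ≈ 0.00167668
authentic: (50/130) × (21/50) × (49/50) × (7/50) × (33/50) ≈ 0.0146276
Highest score → authentic.

authentic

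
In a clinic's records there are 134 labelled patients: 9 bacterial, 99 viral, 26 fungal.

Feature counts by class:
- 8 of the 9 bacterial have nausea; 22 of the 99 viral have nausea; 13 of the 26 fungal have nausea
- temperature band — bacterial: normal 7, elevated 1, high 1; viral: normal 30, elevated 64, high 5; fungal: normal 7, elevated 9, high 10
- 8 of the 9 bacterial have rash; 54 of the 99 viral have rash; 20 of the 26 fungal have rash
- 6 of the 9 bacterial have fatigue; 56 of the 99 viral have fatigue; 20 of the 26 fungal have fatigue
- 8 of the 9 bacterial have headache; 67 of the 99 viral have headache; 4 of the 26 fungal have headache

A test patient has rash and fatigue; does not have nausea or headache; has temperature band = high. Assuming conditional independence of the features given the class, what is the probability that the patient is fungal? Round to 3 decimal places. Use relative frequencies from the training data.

bacterial: (9/134) × (1/9) × (1/9) × (8/9) × (6/9) × (1/9) ≈ 0.0000545967
viral: (99/134) × (77/99) × (5/99) × (54/99) × (56/99) × (32/99) ≈ 0.00289432
fungal: (26/134) × (13/26) × (10/26) × (20/26) × (20/26) × (22/26) ≈ 0.0186822
P(fungal | x) = 0.0186822 / 0.0216311167 ≈ 0.864

0.864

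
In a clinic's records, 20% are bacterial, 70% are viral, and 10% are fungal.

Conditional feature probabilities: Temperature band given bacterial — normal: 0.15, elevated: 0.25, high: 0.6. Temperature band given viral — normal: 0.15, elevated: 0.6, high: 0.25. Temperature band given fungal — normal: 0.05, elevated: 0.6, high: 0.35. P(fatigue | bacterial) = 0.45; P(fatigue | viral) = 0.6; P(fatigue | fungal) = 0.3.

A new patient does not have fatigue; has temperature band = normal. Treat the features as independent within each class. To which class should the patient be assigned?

viral

bacterial: 0.2 × 0.15 × (1−0.45) = 0.0165
viral: 0.7 × 0.15 × (1−0.6) = 0.042
fungal: 0.1 × 0.05 × (1−0.3) = 0.0035
Highest score → viral.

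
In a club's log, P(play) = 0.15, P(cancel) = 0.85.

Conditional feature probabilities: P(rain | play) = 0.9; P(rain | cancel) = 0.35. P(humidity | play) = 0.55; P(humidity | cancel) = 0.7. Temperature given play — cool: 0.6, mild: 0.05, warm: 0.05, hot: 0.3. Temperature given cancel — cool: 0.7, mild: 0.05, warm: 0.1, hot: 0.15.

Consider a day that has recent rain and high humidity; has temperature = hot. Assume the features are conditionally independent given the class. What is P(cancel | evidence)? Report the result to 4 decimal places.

0.5837

play: 0.15 × 0.9 × 0.55 × 0.3 = 0.022275
cancel: 0.85 × 0.35 × 0.7 × 0.15 = 0.0312375
P(cancel | x) = 0.0312375 / 0.0535125 ≈ 0.5837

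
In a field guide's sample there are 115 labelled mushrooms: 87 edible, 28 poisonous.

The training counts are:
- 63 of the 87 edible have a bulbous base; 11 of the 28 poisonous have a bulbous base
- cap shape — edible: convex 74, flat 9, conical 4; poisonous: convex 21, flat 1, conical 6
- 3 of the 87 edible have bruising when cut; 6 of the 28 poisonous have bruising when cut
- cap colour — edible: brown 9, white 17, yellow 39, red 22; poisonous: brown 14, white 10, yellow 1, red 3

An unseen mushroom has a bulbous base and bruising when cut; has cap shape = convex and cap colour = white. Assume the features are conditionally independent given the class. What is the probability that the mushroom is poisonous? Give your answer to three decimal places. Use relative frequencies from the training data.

0.636

edible: (87/115) × (63/87) × (74/87) × (3/87) × (17/87) ≈ 0.00313969
poisonous: (28/115) × (11/28) × (21/28) × (6/28) × (10/28) ≈ 0.00549024
P(poisonous | x) = 0.00549024 / 0.00862993 ≈ 0.636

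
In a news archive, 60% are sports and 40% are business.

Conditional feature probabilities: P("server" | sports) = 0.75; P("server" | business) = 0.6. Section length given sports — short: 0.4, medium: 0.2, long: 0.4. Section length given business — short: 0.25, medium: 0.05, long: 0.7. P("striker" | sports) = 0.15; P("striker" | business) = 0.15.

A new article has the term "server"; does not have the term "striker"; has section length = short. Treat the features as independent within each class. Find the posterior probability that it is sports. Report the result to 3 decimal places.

0.750

sports: 0.6 × 0.75 × 0.4 × (1−0.15) = 0.153
business: 0.4 × 0.6 × 0.25 × (1−0.15) = 0.051
P(sports | x) = 0.153 / 0.204 ≈ 0.750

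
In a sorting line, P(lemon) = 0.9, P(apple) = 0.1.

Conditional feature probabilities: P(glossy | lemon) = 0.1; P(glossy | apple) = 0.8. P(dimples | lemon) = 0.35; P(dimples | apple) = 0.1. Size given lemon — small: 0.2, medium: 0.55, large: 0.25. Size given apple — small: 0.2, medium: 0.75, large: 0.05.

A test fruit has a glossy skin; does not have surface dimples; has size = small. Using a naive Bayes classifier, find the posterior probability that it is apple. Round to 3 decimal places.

lemon: 0.9 × 0.1 × (1−0.35) × 0.2 = 0.0117
apple: 0.1 × 0.8 × (1−0.1) × 0.2 = 0.0144
P(apple | x) = 0.0144 / 0.0261 ≈ 0.552

0.552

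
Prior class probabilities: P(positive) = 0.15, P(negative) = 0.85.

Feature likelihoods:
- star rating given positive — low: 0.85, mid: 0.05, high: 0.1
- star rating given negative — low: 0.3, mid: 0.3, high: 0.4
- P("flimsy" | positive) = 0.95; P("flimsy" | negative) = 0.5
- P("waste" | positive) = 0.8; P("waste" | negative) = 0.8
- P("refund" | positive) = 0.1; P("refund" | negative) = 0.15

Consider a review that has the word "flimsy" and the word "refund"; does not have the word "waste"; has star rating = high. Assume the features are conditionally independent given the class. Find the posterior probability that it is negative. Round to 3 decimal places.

positive: 0.15 × 0.1 × 0.95 × (1−0.8) × 0.1 = 0.000285
negative: 0.85 × 0.4 × 0.5 × (1−0.8) × 0.15 = 0.0051
P(negative | x) = 0.0051 / 0.005385 ≈ 0.947

0.947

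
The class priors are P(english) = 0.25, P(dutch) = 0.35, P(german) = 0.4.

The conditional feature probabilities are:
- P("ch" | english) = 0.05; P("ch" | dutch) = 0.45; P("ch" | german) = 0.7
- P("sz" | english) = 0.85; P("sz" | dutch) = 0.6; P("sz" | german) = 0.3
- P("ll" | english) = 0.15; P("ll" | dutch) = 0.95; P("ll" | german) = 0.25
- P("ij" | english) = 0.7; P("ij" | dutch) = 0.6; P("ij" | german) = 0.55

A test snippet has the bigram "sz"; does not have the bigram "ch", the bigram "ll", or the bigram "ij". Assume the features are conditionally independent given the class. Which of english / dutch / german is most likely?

english: 0.25 × (1−0.05) × 0.85 × (1−0.15) × (1−0.7) = 0.051478125
dutch: 0.35 × (1−0.45) × 0.6 × (1−0.95) × (1−0.6) = 0.00231
german: 0.4 × (1−0.7) × 0.3 × (1−0.25) × (1−0.55) = 0.01215
Highest score → english.

english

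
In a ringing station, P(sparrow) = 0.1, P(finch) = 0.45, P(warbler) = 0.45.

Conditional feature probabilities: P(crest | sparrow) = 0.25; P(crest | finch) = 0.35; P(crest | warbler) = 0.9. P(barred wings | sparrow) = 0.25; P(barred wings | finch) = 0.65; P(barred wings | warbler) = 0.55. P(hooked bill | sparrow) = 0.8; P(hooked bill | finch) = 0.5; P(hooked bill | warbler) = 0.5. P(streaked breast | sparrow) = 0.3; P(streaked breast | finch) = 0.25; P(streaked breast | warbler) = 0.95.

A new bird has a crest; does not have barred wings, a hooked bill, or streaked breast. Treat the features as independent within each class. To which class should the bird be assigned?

finch

sparrow: 0.1 × 0.25 × (1−0.25) × (1−0.8) × (1−0.3) = 0.002625
finch: 0.45 × 0.35 × (1−0.65) × (1−0.5) × (1−0.25) = 0.020671875
warbler: 0.45 × 0.9 × (1−0.55) × (1−0.5) × (1−0.95) = 0.00455625
Highest score → finch.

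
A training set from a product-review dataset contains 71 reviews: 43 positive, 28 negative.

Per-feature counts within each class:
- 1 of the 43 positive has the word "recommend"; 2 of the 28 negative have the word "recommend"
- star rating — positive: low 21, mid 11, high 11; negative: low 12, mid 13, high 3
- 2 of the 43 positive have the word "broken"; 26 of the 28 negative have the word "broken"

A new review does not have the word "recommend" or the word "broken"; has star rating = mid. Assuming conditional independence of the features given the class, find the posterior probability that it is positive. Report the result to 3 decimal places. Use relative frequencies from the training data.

0.922

positive: (43/71) × (42/43) × (11/43) × (41/43) ≈ 0.144288
negative: (28/71) × (26/28) × (13/28) × (2/28) ≈ 0.0121443
P(positive | x) = 0.144288 / 0.1564323 ≈ 0.922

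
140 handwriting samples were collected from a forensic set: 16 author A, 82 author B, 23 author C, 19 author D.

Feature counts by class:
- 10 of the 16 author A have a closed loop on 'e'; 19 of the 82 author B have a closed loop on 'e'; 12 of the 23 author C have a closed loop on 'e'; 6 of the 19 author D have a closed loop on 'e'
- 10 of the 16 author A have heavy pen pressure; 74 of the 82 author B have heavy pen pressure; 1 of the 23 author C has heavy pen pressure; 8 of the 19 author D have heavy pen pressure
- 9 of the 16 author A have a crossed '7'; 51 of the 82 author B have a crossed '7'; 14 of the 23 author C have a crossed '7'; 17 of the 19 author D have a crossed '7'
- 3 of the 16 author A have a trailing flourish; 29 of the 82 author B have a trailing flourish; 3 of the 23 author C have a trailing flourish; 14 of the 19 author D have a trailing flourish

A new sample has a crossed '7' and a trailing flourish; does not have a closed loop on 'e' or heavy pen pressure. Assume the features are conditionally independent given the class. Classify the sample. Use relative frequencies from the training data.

author D

author A: (16/140) × (6/16) × (6/16) × (9/16) × (3/16) ≈ 0.00169503
author B: (82/140) × (63/82) × (8/82) × (51/82) × (29/82) ≈ 0.00965671
author C: (23/140) × (11/23) × (22/23) × (14/23) × (3/23) ≈ 0.00596696
author D: (19/140) × (13/19) × (11/19) × (17/19) × (14/19) ≈ 0.0354425
Highest score → author D.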